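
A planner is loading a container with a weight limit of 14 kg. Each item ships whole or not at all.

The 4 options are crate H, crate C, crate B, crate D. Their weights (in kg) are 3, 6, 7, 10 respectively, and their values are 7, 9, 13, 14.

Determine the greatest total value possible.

crate C + crate B: weight 6 + 7 = 13 ≤ 14, value 9 + 13 = 22.
crate H + crate D: weight 3 + 10 = 13 ≤ 14, value 7 + 14 = 21.
crate H + crate B: weight 3 + 7 = 10 ≤ 14, value 7 + 13 = 20.
Best is crate C and crate B with total value 22.

22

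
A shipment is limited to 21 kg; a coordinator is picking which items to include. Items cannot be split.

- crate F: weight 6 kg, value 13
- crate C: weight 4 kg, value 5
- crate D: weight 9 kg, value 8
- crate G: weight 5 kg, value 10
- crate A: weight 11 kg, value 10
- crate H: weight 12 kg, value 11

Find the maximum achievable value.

crate F + crate C + crate G: weight 6 + 4 + 5 = 15 ≤ 21, value 13 + 5 + 10 = 28.
crate F + crate D + crate G: weight 6 + 9 + 5 = 20 ≤ 21, value 13 + 8 + 10 = 31.
Best is crate F, crate D, and crate G with total value 31.

31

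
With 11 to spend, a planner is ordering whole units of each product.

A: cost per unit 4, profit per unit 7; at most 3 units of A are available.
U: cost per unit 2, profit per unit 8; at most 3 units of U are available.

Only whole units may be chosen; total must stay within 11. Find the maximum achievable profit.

31

Take 1×A and 3×U: cost 10 ≤ 11, profit 1·7 + 3·8 = 31.
U has the best ratio (8/2) and is taken to its limit of 3; remaining capacity is filled optimally with the others.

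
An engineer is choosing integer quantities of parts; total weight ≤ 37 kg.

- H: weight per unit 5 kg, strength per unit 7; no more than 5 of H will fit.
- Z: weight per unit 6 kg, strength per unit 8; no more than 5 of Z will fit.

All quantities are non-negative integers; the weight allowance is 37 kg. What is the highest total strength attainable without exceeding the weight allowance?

H has the best ratio (7/5); taking only H gives at most 5×7 = 35 (stopped by the supply cap of 5).
Mixing does better — 5×H and 2×Z: weight 37 ≤ 37, strength 5·7 + 2·8 = 51.

51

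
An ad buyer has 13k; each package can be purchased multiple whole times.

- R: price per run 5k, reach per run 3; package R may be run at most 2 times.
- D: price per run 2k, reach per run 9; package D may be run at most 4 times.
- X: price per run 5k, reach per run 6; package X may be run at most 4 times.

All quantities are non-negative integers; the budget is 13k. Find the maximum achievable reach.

D has the best ratio (9/2); taking only D gives at most 4×9 = 36 (stopped by the supply cap of 4).
Mixing does better — 4×D and 1×X: price 13 ≤ 13, reach 4·9 + 1·6 = 42.

42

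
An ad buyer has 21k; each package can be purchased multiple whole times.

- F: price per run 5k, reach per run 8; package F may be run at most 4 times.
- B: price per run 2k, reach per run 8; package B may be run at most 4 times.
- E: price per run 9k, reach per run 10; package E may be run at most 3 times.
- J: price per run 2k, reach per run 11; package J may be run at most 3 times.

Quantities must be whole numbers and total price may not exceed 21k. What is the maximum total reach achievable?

1×F, 4×B, and 3×J: price 19 ≤ 21, reach 1·8 + 4·8 + 3·11 = 73.
3×B, 1×E, and 3×J: price 21 ≤ 21, reach 3·8 + 1·10 + 3·11 = 67.
Best is 73.

73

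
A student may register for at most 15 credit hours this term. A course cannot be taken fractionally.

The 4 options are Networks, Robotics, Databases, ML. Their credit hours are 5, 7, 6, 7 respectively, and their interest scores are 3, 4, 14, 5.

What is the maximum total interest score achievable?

19

This is an integer program with binary decision variables.
Take Databases and ML: credit hours 6 + 7 = 13 ≤ 15, interest score 14 + 5 = 19.
No other feasible combination does better.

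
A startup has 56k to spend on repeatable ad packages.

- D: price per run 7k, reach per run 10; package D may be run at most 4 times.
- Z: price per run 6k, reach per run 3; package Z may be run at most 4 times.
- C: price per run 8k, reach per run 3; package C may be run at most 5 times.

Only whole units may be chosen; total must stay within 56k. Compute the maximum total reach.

52

D has the best ratio (10/7); taking only D gives at most 4×10 = 40 (stopped by the supply cap of 4).
Mixing does better — 4×D, 2×Z, and 2×C: price 56 ≤ 56, reach 4·10 + 2·3 + 2·3 = 52.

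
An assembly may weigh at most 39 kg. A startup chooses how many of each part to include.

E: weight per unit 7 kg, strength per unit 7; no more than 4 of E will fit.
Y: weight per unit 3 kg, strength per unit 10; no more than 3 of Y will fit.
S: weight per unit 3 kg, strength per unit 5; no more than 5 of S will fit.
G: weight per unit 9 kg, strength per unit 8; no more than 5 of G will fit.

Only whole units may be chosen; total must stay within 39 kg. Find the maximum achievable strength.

69

This is a bounded integer knapsack.
Y has the best ratio (10/3); taking only Y gives at most 3×10 = 30 (stopped by the supply cap of 3).
Mixing does better — 2×E, 3×Y, and 5×S: weight 38 ≤ 39, strength 2·7 + 3·10 + 5·5 = 69.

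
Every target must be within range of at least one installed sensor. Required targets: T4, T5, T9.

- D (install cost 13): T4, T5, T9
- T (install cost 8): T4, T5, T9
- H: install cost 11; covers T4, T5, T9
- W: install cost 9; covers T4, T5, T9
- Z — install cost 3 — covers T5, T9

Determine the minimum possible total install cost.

8

T alone covers T4, T5, T9 — every target.
Total install cost: 8.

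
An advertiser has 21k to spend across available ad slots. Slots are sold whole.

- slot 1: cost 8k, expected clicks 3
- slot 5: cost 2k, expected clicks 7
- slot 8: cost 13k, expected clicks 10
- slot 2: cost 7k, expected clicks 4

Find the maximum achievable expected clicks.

17

Allowing fractional choices, the relaxed optimum would be about 20.4, but ad slots are indivisible.
slot 8 + slot 2: cost 13 + 7 = 20 ≤ 21, expected clicks 10 + 4 = 14.
slot 1 + slot 5 + slot 2: cost 8 + 2 + 7 = 17 ≤ 21, expected clicks 3 + 7 + 4 = 14.
slot 5 + slot 8: cost 2 + 13 = 15 ≤ 21, expected clicks 7 + 10 = 17.
Best is slot 5 and slot 8 with total expected clicks 17.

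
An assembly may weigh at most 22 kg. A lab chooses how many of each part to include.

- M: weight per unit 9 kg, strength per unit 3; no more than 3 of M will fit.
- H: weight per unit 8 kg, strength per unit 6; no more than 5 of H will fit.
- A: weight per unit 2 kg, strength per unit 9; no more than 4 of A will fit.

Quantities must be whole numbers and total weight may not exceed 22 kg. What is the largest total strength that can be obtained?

42

A has the best ratio (9/2); taking only A gives at most 4×9 = 36 (stopped by the supply cap of 4).
Mixing does better — 1×H and 4×A: weight 16 ≤ 22, strength 1·6 + 4·9 = 42.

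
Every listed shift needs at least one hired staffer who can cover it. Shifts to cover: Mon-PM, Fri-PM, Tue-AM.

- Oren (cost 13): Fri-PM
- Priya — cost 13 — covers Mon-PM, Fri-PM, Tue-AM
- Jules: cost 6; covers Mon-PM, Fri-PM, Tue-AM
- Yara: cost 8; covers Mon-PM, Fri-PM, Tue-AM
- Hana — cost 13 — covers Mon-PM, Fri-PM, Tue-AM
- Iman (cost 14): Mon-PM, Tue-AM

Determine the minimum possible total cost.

6

Jules alone covers Mon-PM, Fri-PM, Tue-AM — every shift.
Total cost: 6.
No cover costs less than 6.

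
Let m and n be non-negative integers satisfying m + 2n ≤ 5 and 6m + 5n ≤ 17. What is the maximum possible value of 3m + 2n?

(m,n)=(2,1) is feasible, giving 8.
(m,n)=(1,2) is feasible, giving 7.
(m,n)=(2,0) is feasible, giving 6.
(m,n)=(1,1) is feasible, giving 5.
The best lattice point is (2,1), giving 8.

8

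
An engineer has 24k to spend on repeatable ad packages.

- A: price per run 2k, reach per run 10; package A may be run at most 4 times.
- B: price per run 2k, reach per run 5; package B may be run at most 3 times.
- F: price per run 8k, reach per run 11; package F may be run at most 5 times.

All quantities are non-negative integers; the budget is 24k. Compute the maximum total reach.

4×A and 2×F: price 24 ≤ 24, reach 4·10 + 2·11 = 62.
4×A, 3×B, and 1×F: price 22 ≤ 24, reach 4·10 + 3·5 + 1·11 = 66.
Best is 66.

66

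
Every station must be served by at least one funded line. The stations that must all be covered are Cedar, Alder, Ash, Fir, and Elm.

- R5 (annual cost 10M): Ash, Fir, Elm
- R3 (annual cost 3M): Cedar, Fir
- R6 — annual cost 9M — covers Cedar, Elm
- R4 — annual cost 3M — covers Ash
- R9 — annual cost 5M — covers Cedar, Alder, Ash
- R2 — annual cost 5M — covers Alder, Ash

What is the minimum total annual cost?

Choose R5 and R9: together they cover Cedar, Alder, Ash, Fir, Elm — every station.
Total annual cost: 10 + 5 = 15.

15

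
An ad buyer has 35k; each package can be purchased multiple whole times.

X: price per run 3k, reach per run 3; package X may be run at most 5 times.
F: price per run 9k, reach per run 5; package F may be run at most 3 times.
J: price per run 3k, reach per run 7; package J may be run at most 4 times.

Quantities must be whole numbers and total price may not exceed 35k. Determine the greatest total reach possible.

45

This is a bounded integer knapsack.
4×X, 1×F, and 4×J: price 33 ≤ 35, reach 4·3 + 1·5 + 4·7 = 45.
5×X and 4×J: price 27 ≤ 35, reach 5·3 + 4·7 = 43.
Best is 45.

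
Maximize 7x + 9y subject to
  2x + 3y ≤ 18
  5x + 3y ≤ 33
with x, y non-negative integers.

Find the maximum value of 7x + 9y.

Relaxing integrality, the LP optimum is 59.00 at (x,y) = (5, 2.67), which is not an integer point.
(x,y)=(3,4) is feasible, giving 57.
(x,y)=(4,3) is feasible, giving 55.
(x,y)=(5,2) is feasible, giving 53.
No feasible integer point exceeds 57.

57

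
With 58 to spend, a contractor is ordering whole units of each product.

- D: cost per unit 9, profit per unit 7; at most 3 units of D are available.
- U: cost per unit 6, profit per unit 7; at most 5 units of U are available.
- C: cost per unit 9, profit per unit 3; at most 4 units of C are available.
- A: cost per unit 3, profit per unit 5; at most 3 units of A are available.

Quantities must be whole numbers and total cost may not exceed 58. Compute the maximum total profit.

64

Take 2×D, 5×U, and 3×A: cost 57 ≤ 58, profit 2·7 + 5·7 + 3·5 = 64.
A has the best ratio (5/3) and is taken to its limit of 3; remaining capacity is filled optimally with the others.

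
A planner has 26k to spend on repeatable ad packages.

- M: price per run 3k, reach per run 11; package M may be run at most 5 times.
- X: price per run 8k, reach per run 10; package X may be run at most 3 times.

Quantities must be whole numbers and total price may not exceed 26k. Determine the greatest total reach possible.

65

Take 5×M and 1×X: price 23 ≤ 26, reach 5·11 + 1·10 = 65.
M has the best ratio (11/3) and is taken to its limit of 5; remaining capacity is filled optimally with the others.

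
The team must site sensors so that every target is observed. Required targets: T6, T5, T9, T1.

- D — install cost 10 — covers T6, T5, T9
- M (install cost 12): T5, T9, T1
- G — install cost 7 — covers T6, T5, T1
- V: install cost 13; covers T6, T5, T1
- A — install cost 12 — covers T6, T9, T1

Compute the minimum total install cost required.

17

Choose D and G: together they cover T6, T5, T9, T1 — every target.
Total install cost: 10 + 7 = 17.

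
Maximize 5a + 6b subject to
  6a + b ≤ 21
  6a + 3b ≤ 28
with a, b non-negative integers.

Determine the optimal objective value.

54

The continuous relaxation peaks at (0, 9.33) with value 56.00; rounding to a feasible lattice point costs some objective.
(a,b)=(0,9): 6·0+1·9=9≤21, 6·0+3·9=27≤28, objective 54.
(a,b)=(0,8): 6·0+1·8=8≤21, 6·0+3·8=24≤28, objective 48.
Maximum is 54 at (a,b)=(0,9).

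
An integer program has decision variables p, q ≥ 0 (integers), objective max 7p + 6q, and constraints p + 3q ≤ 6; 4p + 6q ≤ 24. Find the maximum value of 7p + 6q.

42

(p,q)=(6,0): 1·6+3·0=6≤6, 4·6+6·0=24≤24, objective 42.
(p,q)=(5,0): 1·5+3·0=5≤6, 4·5+6·0=20≤24, objective 35.
The best lattice point is (6,0), giving 42.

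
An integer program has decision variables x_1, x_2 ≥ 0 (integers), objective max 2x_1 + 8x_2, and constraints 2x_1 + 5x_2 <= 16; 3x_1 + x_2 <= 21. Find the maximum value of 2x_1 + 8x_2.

(x_1,x_2)=(0,3) is feasible, giving 24.
(x_1,x_2)=(1,2) is feasible, giving 18.
(x_1,x_2)=(0,2) is feasible, giving 16.
The best lattice point is (0,3), giving 24.

24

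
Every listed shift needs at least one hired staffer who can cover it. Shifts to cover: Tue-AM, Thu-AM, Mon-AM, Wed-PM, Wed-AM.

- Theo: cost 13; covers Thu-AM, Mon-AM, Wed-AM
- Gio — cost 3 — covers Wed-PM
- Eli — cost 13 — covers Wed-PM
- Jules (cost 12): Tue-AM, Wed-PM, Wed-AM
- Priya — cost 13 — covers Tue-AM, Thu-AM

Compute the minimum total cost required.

This is an integer covering problem.
The greedy cost-per-new-shift heuristic would pick Gio, Theo, and Jules for 28, but a cheaper cover exists.
Choose Theo and Jules: together they cover Tue-AM, Thu-AM, Mon-AM, Wed-PM, Wed-AM — every shift.
Total cost: 13 + 12 = 25.
No cover costs less than 25.

25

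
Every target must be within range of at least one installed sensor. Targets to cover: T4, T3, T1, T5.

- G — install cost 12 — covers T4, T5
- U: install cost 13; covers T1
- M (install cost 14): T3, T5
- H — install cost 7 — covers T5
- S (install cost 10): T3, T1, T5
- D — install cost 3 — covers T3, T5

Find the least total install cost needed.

This is a weighted set-cover instance.
The greedy cost-per-new-target heuristic would pick D, S, and G for 25, but a cheaper cover exists.
Choose G and S: together they cover T4, T3, T1, T5 — every target.
Total install cost: 12 + 10 = 22.
No cover costs less than 22.

22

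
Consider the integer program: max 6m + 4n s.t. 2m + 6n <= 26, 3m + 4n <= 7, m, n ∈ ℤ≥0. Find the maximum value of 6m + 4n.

The continuous relaxation peaks at (2.33, 0) with value 14.00; rounding to a feasible lattice point costs some objective.
(m,n)=(2,0): 2·2+6·0=4≤26, 3·2+4·0=6≤7, objective 12.
(m,n)=(1,1): 2·1+6·1=8≤26, 3·1+4·1=7≤7, objective 10.
(m,n)=(1,0): 2·1+6·0=2≤26, 3·1+4·0=3≤7, objective 6.
Maximum is 12 at (m,n)=(2,0).

12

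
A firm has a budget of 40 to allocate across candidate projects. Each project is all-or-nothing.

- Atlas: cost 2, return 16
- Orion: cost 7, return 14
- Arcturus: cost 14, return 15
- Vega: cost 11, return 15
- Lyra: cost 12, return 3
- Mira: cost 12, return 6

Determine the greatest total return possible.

60

Atlas + Orion + Arcturus + Vega: cost 2 + 7 + 14 + 11 = 34 ≤ 40, return 16 + 14 + 15 + 15 = 60.
Atlas + Arcturus + Vega + Mira: cost 2 + 14 + 11 + 12 = 39 ≤ 40, return 16 + 15 + 15 + 6 = 52.
Best is Atlas, Orion, Arcturus, and Vega with total return 60.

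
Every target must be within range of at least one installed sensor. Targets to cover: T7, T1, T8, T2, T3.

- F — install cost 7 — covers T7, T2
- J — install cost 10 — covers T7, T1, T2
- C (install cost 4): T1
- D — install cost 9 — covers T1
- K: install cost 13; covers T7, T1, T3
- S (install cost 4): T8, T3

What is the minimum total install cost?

14

This is an integer covering problem.
Choose J and S: together they cover T7, T1, T8, T2, T3 — every target.
Total install cost: 10 + 4 = 14.
No cover costs less than 14.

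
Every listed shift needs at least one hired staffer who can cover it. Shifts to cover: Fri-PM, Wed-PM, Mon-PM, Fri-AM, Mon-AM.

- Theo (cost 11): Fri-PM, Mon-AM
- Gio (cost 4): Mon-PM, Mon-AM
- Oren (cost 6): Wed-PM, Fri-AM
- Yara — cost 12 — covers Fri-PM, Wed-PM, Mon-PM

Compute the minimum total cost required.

This is a weighted set-cover instance.
Choose Theo, Gio, and Oren: together they cover Fri-PM, Wed-PM, Mon-PM, Fri-AM, Mon-AM — every shift.
Total cost: 11 + 4 + 6 = 21.
No cover costs less than 21.

21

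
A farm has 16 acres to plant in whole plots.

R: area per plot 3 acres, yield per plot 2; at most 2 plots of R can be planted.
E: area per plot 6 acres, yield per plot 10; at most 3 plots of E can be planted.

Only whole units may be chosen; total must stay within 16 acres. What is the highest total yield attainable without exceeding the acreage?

E has the best ratio (10/6); taking only E gives at most 2×10 = 20 (stopped by the area limit).
Mixing does better — 1×R and 2×E: area 15 ≤ 16, yield 1·2 + 2·10 = 22.

22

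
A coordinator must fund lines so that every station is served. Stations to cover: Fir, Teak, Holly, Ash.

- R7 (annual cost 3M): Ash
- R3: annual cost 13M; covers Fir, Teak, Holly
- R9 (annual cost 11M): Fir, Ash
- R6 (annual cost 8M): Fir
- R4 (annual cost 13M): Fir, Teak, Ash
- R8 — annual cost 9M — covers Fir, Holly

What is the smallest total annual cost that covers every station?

16

Choose R7 and R3: together they cover Fir, Teak, Holly, Ash — every station.
Total annual cost: 3 + 13 = 16.
No cover costs less than 16.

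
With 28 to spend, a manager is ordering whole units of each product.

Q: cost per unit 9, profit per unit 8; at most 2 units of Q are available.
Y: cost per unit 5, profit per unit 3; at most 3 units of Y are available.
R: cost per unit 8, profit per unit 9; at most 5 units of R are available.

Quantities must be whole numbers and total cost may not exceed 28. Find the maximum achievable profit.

27

This is a bounded integer knapsack.
Take 3×R: cost 24 ≤ 28, profit 3·9 = 27.
No other integer combination yields more.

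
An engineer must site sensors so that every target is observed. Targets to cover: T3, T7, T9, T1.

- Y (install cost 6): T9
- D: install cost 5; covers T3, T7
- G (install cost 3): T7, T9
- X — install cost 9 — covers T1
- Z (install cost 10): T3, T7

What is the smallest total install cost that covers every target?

17

Choose D, G, and X: together they cover T3, T7, T9, T1 — every target.
Total install cost: 5 + 3 + 9 = 17.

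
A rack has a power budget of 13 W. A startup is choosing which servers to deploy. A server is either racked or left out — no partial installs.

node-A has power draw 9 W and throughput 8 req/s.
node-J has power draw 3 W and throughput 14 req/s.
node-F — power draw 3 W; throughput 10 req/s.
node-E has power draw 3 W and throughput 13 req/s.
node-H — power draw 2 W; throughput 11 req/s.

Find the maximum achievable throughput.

48

Take node-J, node-F, node-E, and node-H: power draw 3 + 3 + 3 + 2 = 11 ≤ 13, throughput 14 + 10 + 13 + 11 = 48.
No other feasible combination does better.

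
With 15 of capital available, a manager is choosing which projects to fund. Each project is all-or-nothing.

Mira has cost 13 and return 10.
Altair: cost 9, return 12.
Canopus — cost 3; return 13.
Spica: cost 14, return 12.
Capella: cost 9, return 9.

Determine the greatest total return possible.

Allowing fractional choices, the relaxed optimum would be about 28.0, but projects are indivisible.
Altair + Canopus: cost 9 + 3 = 12 ≤ 15, return 12 + 13 = 25.
Canopus + Capella: cost 3 + 9 = 12 ≤ 15, return 13 + 9 = 22.
Best is Altair and Canopus with total return 25.

25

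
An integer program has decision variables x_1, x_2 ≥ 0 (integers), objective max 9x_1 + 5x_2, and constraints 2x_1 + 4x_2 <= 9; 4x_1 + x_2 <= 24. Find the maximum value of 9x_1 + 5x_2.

36

Relaxing integrality, the LP optimum is 40.50 at (x_1,x_2) = (4.5, 0), which is not an integer point.
(x_1,x_2)=(4,0): 2·4+4·0=8≤9, 4·4+1·0=16≤24, objective 36.
(x_1,x_2)=(3,0): 2·3+4·0=6≤9, 4·3+1·0=12≤24, objective 27.
The best lattice point is (4,0), giving 36.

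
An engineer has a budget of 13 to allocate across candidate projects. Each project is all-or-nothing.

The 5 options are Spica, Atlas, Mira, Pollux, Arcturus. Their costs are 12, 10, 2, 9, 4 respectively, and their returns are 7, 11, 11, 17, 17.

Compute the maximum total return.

34

Mira + Pollux: cost 2 + 9 = 11 ≤ 13, return 11 + 17 = 28.
Pollux + Arcturus: cost 9 + 4 = 13 ≤ 13, return 17 + 17 = 34.
Mira + Arcturus: cost 2 + 4 = 6 ≤ 13, return 11 + 17 = 28.
Best is Pollux and Arcturus with total return 34.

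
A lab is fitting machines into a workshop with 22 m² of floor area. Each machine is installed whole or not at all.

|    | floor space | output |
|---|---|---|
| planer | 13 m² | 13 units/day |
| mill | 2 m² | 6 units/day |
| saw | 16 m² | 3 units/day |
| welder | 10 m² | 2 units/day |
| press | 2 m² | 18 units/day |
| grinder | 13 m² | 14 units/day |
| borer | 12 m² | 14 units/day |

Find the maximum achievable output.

planer + mill + press: floor space 13 + 2 + 2 = 17 ≤ 22, output 13 + 6 + 18 = 37.
mill + press + borer: floor space 2 + 2 + 12 = 16 ≤ 22, output 6 + 18 + 14 = 38.
mill + press + grinder: floor space 2 + 2 + 13 = 17 ≤ 22, output 6 + 18 + 14 = 38.
The maximum output is 38; one optimal choice is mill, press, and borer.

38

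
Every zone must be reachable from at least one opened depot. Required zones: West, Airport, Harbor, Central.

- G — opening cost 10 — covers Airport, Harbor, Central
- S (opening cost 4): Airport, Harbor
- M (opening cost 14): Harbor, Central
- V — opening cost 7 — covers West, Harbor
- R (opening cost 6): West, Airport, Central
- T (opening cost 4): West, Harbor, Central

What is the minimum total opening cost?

This is an integer covering problem.
Choose S and T: together they cover West, Airport, Harbor, Central — every zone.
Total opening cost: 4 + 4 = 8.

8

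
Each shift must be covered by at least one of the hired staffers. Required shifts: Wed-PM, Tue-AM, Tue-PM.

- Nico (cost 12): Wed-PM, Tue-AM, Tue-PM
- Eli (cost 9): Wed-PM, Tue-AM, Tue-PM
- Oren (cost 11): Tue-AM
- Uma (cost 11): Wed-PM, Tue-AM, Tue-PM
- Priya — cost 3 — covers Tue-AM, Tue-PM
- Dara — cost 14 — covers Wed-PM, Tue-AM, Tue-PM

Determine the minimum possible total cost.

The greedy cost-per-new-shift heuristic would pick Priya and Eli for 12, but a cheaper cover exists.
Eli alone covers Wed-PM, Tue-AM, Tue-PM — every shift.
Total cost: 9.
No cover costs less than 9.

9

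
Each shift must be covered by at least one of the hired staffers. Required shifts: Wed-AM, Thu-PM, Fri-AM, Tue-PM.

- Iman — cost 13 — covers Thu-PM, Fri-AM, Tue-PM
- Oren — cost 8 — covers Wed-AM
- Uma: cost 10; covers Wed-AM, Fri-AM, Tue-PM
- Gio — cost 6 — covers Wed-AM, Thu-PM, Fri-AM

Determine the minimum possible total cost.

Choose Uma and Gio: together they cover Wed-AM, Thu-PM, Fri-AM, Tue-PM — every shift.
Total cost: 10 + 6 = 16.
No cover costs less than 16.

16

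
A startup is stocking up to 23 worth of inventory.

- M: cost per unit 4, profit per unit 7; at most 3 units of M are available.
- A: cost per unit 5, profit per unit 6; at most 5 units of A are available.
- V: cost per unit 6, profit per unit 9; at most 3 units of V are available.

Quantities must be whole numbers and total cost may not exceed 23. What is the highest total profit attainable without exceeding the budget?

36

M has the best ratio (7/4); taking only M gives at most 3×7 = 21 (stopped by the supply cap of 3).
Mixing does better — 3×M, 1×A, and 1×V: cost 23 ≤ 23, profit 3·7 + 1·6 + 1·9 = 36.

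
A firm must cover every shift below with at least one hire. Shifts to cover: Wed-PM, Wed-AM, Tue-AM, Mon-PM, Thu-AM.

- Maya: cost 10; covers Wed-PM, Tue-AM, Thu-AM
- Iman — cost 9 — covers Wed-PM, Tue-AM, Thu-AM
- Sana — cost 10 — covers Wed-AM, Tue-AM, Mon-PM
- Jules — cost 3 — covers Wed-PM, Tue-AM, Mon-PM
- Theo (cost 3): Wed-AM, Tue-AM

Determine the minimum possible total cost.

15

Choose Iman, Jules, and Theo: together they cover Wed-PM, Wed-AM, Tue-AM, Mon-PM, Thu-AM — every shift.
Total cost: 9 + 3 + 3 = 15.
No cover costs less than 15.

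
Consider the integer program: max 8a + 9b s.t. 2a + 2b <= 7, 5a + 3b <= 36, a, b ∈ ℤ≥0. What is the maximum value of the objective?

Relaxing integrality, the LP optimum is 31.50 at (a,b) = (0, 3.5), which is not an integer point.
(a,b)=(0,3): 2·0+2·3=6≤7, 5·0+3·3=9≤36, objective 27.
(a,b)=(1,2): 2·1+2·2=6≤7, 5·1+3·2=11≤36, objective 26.
Maximum is 27 at (a,b)=(0,3).

27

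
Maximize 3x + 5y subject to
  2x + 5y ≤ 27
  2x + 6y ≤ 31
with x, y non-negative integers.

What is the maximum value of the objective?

39

(x,y)=(13,0): 2·13+5·0=26≤27, 2·13+6·0=26≤31, objective 39.
(x,y)=(12,0): 2·12+5·0=24≤27, 2·12+6·0=24≤31, objective 36.
Maximum is 39 at (x,y)=(13,0).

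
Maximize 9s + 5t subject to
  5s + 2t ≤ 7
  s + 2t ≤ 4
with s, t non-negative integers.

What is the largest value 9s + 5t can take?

(s,t)=(1,1): 5·1+2·1=7≤7, 1·1+2·1=3≤4, objective 14.
(s,t)=(0,2): 5·0+2·2=4≤7, 1·0+2·2=4≤4, objective 10.
(s,t)=(1,0): 5·1+2·0=5≤7, 1·1+2·0=1≤4, objective 9.
(s,t)=(0,1): 5·0+2·1=2≤7, 1·0+2·1=2≤4, objective 5.
The best lattice point is (1,1), giving 14.

14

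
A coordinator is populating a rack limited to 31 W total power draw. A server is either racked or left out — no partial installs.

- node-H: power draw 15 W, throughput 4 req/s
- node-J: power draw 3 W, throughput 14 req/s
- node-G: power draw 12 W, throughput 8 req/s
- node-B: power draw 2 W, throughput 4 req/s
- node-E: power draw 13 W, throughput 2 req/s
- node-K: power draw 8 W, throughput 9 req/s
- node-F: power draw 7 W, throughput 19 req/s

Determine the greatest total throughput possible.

50

node-J + node-B + node-K + node-F: power draw 3 + 2 + 8 + 7 = 20 ≤ 31, throughput 14 + 4 + 9 + 19 = 46.
node-J + node-G + node-B + node-F: power draw 3 + 12 + 2 + 7 = 24 ≤ 31, throughput 14 + 8 + 4 + 19 = 45.
node-J + node-G + node-K + node-F: power draw 3 + 12 + 8 + 7 = 30 ≤ 31, throughput 14 + 8 + 9 + 19 = 50.
Best is node-J, node-G, node-K, and node-F with total throughput 50.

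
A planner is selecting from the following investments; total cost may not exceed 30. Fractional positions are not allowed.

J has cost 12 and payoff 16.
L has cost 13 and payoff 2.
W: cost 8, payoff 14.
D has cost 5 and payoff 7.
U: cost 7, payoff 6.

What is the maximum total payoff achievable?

37

Allowing fractional choices, the relaxed optimum would be about 41.3, but investments are indivisible.
J + W + U: cost 12 + 8 + 7 = 27 ≤ 30, payoff 16 + 14 + 6 = 36.
J + W + D: cost 12 + 8 + 5 = 25 ≤ 30, payoff 16 + 14 + 7 = 37.
Best is J, W, and D with total payoff 37.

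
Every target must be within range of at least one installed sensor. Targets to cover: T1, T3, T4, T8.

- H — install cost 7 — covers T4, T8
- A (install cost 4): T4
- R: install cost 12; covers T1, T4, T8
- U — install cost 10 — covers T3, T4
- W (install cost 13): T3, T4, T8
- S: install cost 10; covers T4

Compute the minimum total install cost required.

22

The greedy cost-per-new-target heuristic would pick H, U, and R for 29, but a cheaper cover exists.
Choose R and U: together they cover T1, T3, T4, T8 — every target.
Total install cost: 12 + 10 = 22.
No cover costs less than 22.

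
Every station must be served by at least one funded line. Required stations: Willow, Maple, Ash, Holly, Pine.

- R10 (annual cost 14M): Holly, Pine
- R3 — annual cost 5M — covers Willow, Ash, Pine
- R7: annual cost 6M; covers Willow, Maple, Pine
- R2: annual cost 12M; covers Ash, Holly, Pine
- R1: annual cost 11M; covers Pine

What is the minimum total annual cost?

This is an integer covering problem.
Choose R7 and R2: together they cover Willow, Maple, Ash, Holly, Pine — every station.
Total annual cost: 6 + 12 = 18.

18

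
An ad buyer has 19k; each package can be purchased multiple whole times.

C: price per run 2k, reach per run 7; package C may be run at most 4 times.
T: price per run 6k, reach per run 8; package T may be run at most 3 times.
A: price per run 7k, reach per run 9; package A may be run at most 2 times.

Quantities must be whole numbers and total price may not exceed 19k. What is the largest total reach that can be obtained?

38

C has the best ratio (7/2); taking only C gives at most 4×7 = 28 (stopped by the supply cap of 4).
Mixing does better — 3×C, 1×T, and 1×A: price 19 ≤ 19, reach 3·7 + 1·8 + 1·9 = 38.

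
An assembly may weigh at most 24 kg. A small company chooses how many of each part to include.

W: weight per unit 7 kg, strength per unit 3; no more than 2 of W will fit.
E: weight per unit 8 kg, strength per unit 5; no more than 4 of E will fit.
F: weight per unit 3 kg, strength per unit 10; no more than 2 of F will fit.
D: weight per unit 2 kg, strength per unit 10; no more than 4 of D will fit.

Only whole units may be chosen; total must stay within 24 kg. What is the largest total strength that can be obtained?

D has the best ratio (10/2); taking only D gives at most 4×10 = 40 (stopped by the supply cap of 4).
Mixing does better — 1×E, 2×F, and 4×D: weight 22 ≤ 24, strength 1·5 + 2·10 + 4·10 = 65.

65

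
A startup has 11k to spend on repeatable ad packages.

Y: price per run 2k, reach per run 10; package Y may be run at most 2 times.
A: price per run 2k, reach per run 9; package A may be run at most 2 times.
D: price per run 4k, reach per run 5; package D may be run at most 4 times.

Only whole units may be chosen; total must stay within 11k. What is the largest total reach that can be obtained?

Y has the best ratio (10/2); taking only Y gives at most 2×10 = 20 (stopped by the supply cap of 2).
Mixing does better — 2×Y and 2×A: price 8 ≤ 11, reach 2·10 + 2·9 = 38.

38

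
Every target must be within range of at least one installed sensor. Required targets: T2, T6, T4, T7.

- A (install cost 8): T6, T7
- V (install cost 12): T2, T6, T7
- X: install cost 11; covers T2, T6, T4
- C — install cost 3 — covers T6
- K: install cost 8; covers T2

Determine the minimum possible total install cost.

The greedy cost-per-new-target heuristic would pick C, X, and A for 22, but a cheaper cover exists.
Choose A and X: together they cover T2, T6, T4, T7 — every target.
Total install cost: 8 + 11 = 19.
No cover costs less than 19.

19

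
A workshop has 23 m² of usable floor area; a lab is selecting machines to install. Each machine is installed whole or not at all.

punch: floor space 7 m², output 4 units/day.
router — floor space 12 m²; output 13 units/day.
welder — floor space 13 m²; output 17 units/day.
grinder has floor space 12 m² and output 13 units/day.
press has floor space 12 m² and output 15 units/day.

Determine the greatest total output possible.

21

welder: floor space 13 ≤ 23, output 17.
punch + welder: floor space 7 + 13 = 20 ≤ 23, output 4 + 17 = 21.
punch + press: floor space 7 + 12 = 19 ≤ 23, output 4 + 15 = 19.
Best is punch and welder with total output 21.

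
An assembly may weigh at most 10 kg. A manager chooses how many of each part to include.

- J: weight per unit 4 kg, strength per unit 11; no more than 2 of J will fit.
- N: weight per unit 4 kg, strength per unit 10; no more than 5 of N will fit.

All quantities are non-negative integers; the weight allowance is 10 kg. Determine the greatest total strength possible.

1×J and 1×N: weight 8 ≤ 10, strength 1·11 + 1·10 = 21.
2×J: weight 8 ≤ 10, strength 2·11 = 22.
Best is 22.

22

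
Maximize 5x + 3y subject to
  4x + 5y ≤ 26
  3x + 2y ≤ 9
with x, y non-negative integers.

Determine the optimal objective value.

15

(x,y)=(3,0): 4·3+5·0=12≤26, 3·3+2·0=9≤9, objective 15.
(x,y)=(2,1): 4·2+5·1=13≤26, 3·2+2·1=8≤9, objective 13.
(x,y)=(2,0): 4·2+5·0=8≤26, 3·2+2·0=6≤9, objective 10.
The best lattice point is (3,0), giving 15.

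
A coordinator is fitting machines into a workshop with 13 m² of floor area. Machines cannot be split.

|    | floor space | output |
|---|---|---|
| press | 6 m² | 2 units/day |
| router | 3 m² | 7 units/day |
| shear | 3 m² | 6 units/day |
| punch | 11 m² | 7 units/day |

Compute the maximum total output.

15

This is a 0-1 knapsack instance.
router + shear: floor space 3 + 3 = 6 ≤ 13, output 7 + 6 = 13.
press + router + shear: floor space 6 + 3 + 3 = 12 ≤ 13, output 2 + 7 + 6 = 15.
Best is press, router, and shear with total output 15.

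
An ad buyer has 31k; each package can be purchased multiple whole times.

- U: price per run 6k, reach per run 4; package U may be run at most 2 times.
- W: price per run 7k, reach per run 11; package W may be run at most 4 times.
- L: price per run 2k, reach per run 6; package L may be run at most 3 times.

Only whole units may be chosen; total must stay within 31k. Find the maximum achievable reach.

3×W and 3×L: price 27 ≤ 31, reach 3·11 + 3·6 = 51.
4×W and 1×L: price 30 ≤ 31, reach 4·11 + 1·6 = 50.
Best is 51.

51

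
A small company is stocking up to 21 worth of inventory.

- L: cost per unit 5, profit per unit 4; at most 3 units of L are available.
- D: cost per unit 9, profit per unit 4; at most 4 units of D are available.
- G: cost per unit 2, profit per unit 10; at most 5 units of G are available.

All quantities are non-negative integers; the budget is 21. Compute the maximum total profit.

This is a bounded integer knapsack.
G has the best ratio (10/2); taking only G gives at most 5×10 = 50 (stopped by the supply cap of 5).
Mixing does better — 2×L and 5×G: cost 20 ≤ 21, profit 2·4 + 5·10 = 58.

58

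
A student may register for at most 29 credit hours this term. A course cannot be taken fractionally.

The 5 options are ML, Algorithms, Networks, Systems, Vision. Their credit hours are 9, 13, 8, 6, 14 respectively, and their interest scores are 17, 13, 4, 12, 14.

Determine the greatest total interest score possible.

ML + Algorithms + Systems: credit hours 9 + 13 + 6 = 28 ≤ 29, interest score 17 + 13 + 12 = 42.
ML + Systems + Vision: credit hours 9 + 6 + 14 = 29 ≤ 29, interest score 17 + 12 + 14 = 43.
ML + Networks + Systems: credit hours 9 + 8 + 6 = 23 ≤ 29, interest score 17 + 4 + 12 = 33.
Best is ML, Systems, and Vision with total interest score 43.

43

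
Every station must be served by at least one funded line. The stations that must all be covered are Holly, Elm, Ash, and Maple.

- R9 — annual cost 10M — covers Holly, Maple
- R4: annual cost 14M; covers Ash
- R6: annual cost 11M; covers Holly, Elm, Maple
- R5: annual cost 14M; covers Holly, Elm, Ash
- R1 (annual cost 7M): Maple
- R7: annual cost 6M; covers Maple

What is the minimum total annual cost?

Choose R5 and R7: together they cover Holly, Elm, Ash, Maple — every station.
Total annual cost: 14 + 6 = 20.

20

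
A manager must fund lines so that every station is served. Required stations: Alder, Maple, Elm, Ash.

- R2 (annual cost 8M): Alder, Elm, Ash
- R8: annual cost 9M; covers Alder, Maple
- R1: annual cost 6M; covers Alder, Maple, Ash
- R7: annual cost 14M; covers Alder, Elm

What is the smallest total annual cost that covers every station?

Choose R2 and R1: together they cover Alder, Maple, Elm, Ash — every station.
Total annual cost: 8 + 6 = 14.
No cover costs less than 14.

14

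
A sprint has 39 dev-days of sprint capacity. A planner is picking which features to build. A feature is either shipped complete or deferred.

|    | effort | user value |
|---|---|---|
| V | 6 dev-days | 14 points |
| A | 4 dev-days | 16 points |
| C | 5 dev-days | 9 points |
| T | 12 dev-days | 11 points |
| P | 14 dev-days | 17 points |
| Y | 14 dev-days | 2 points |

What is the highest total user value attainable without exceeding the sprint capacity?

Take V, A, T, and P: effort 6 + 4 + 12 + 14 = 36 ≤ 39, user value 14 + 16 + 11 + 17 = 58.
No other feasible combination does better.

58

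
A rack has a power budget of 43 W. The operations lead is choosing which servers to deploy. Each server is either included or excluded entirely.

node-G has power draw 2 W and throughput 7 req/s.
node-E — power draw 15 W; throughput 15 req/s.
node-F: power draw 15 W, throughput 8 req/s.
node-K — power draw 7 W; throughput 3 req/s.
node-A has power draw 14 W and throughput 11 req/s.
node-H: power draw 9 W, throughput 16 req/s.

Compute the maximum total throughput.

49

node-G + node-E + node-F + node-H: power draw 2 + 15 + 15 + 9 = 41 ≤ 43, throughput 7 + 15 + 8 + 16 = 46.
node-G + node-E + node-A + node-H: power draw 2 + 15 + 14 + 9 = 40 ≤ 43, throughput 7 + 15 + 11 + 16 = 49.
Best is node-G, node-E, node-A, and node-H with total throughput 49.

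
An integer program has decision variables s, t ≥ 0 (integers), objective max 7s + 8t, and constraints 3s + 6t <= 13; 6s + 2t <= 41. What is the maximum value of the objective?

28

(s,t)=(4,0) is feasible, giving 28.
(s,t)=(3,0) is feasible, giving 21.
The best lattice point is (4,0), giving 28.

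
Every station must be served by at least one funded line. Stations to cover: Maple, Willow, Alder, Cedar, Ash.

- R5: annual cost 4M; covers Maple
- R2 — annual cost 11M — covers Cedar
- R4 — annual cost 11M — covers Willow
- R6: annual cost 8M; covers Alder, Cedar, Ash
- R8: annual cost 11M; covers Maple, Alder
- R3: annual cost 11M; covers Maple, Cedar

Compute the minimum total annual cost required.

This is an integer covering problem.
Choose R5, R4, and R6: together they cover Maple, Willow, Alder, Cedar, Ash — every station.
Total annual cost: 4 + 11 + 8 = 23.

23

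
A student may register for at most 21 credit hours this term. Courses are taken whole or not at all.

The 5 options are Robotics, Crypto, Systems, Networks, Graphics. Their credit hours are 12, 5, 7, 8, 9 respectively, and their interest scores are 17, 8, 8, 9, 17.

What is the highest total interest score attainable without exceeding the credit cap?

Allowing fractional choices, the relaxed optimum would be about 34.9, but courses are indivisible.
Crypto + Systems + Graphics: credit hours 5 + 7 + 9 = 21 ≤ 21, interest score 8 + 8 + 17 = 33.
Robotics + Graphics: credit hours 12 + 9 = 21 ≤ 21, interest score 17 + 17 = 34.
Best is Robotics and Graphics with total interest score 34.

34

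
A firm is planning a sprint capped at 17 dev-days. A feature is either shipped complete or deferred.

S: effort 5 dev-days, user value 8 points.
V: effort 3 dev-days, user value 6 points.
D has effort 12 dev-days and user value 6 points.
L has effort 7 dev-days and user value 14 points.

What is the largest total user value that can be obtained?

28

Allowing fractional choices, the relaxed optimum would be about 29.0, but features are indivisible.
S + V + L: effort 5 + 3 + 7 = 15 ≤ 17, user value 8 + 6 + 14 = 28.
V + L: effort 3 + 7 = 10 ≤ 17, user value 6 + 14 = 20.
S + L: effort 5 + 7 = 12 ≤ 17, user value 8 + 14 = 22.
Best is S, V, and L with total user value 28.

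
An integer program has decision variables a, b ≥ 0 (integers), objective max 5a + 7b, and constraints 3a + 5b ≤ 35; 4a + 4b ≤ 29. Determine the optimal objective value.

Relaxing integrality, the LP optimum is 49.50 at (a,b) = (0.625, 6.62), which is not an integer point.
(a,b)=(0,7): 3·0+5·7=35≤35, 4·0+4·7=28≤29, objective 49.
(a,b)=(1,6): 3·1+5·6=33≤35, 4·1+4·6=28≤29, objective 47.
(a,b)=(0,6): 3·0+5·6=30≤35, 4·0+4·6=24≤29, objective 42.
The best lattice point is (0,7), giving 49.

49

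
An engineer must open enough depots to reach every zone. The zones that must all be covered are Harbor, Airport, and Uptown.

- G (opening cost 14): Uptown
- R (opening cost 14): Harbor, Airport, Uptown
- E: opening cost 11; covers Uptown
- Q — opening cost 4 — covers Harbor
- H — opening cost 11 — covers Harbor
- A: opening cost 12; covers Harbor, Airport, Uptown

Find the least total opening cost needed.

12

The greedy cost-per-new-zone heuristic would pick Q and A for 16, but a cheaper cover exists.
A alone covers Harbor, Airport, Uptown — every zone.
Total opening cost: 12.
No cover costs less than 12.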